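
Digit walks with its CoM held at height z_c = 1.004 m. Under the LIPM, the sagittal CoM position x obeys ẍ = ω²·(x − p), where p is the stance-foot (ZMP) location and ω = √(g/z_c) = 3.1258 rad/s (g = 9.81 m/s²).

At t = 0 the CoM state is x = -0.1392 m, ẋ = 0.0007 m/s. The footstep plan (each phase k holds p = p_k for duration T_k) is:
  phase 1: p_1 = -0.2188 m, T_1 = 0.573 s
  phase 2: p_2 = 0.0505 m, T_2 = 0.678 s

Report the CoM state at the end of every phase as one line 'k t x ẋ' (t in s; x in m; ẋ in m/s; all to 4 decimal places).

1 0.5730 0.0271 0.7273
2 1.2510 0.9064 2.7716

phase 1: p=-0.2188, T=0.573, ωT=1.791083, cosh=3.081362, sinh=2.914583; start (x,ẋ)=(-0.139200, 0.000700) → end (x,ẋ)=(0.027129, 0.727345)
phase 2: p=0.0505, T=0.678, ωT=2.119292, cosh=4.222681, sinh=4.102564; start (x,ẋ)=(0.027129, 0.727345) → end (x,ẋ)=(0.906441, 2.771642)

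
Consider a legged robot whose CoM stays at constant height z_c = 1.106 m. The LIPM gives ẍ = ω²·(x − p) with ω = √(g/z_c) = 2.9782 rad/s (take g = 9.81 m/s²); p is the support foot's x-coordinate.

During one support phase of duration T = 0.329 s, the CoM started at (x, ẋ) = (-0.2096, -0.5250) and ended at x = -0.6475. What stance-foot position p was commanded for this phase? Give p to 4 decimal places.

ωT = 2.9782·0.329 = 0.979828; cosh(ωT) = 1.519687, sinh(ωT) = 1.144311
x(T) = p + (x₀−p)·cosh(ωT) + (ẋ₀/ω)·sinh(ωT) ⇒ p·(1 − cosh) = x(T) − x₀·cosh − (ẋ₀/ω)·sinh
numerator   = -0.6475 − (-0.2096)·1.519687 − (-0.5250/2.9782)·1.144311 = -0.127253
denominator = 1 − 1.519687 = -0.519687
p = -0.127253 / -0.519687 = 0.2449

p = 0.2449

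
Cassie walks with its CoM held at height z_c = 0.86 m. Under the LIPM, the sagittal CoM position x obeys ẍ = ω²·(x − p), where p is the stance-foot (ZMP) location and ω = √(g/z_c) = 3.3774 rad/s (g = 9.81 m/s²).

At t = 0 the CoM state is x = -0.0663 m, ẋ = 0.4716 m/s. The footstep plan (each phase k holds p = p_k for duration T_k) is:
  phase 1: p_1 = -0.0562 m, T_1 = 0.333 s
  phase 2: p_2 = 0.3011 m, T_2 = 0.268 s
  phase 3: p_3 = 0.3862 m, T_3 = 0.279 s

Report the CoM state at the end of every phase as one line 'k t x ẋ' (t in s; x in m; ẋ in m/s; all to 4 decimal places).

1 0.3330 0.1189 0.7557
2 0.6010 0.2704 0.4508
3 0.8800 0.3603 0.2406

phase 1: p=-0.0562, T=0.333, ωT=1.124674, cosh=1.701986, sinh=1.377228; start (x,ẋ)=(-0.066300, 0.471600) → end (x,ẋ)=(0.118918, 0.755677)
phase 2: p=0.3011, T=0.268, ωT=0.905143, cosh=1.438385, sinh=1.033901; start (x,ẋ)=(0.118918, 0.755677) → end (x,ẋ)=(0.270382, 0.450793)
phase 3: p=0.3862, T=0.279, ωT=0.942295, cosh=1.477797, sinh=1.088065; start (x,ẋ)=(0.270382, 0.450793) → end (x,ẋ)=(0.360272, 0.240570)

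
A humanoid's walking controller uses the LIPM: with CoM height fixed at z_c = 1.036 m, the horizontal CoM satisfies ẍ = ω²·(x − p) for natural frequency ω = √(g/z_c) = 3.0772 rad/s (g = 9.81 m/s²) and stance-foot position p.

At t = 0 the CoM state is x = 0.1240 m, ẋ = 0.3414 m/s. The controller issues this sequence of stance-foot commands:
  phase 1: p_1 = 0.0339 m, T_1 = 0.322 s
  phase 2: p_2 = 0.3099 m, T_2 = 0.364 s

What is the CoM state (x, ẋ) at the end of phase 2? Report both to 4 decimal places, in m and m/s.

x = 0.6706, ẋ = 1.3947

phase 1: p=0.0339, T=0.322, ωT=0.990858, cosh=1.532402, sinh=1.161144; start (x,ẋ)=(0.124000, 0.341400) → end (x,ẋ)=(0.300793, 0.845096)
phase 2: p=0.3099, T=0.364, ωT=1.120101, cosh=1.695705, sinh=1.369458; start (x,ẋ)=(0.300793, 0.845096) → end (x,ẋ)=(0.670553, 1.394653)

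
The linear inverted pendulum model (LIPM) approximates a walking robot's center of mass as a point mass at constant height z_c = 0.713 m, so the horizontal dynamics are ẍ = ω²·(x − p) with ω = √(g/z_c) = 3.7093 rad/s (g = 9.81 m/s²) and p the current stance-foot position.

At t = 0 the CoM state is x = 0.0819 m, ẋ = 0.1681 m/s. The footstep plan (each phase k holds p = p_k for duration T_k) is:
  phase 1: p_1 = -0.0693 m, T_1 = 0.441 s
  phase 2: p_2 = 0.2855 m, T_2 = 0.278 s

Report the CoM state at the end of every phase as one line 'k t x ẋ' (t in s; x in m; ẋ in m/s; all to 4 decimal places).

1 0.4410 0.4454 1.8328
2 0.7190 1.1430 3.6228

phase 1: p=-0.0693, T=0.441, ωT=1.635801, cosh=2.664183, sinh=2.469387; start (x,ẋ)=(0.081900, 0.168100) → end (x,ẋ)=(0.445433, 1.832795)
phase 2: p=0.2855, T=0.278, ωT=1.031185, cosh=1.580486, sinh=1.223902; start (x,ẋ)=(0.445433, 1.832795) → end (x,ẋ)=(1.143013, 3.622777)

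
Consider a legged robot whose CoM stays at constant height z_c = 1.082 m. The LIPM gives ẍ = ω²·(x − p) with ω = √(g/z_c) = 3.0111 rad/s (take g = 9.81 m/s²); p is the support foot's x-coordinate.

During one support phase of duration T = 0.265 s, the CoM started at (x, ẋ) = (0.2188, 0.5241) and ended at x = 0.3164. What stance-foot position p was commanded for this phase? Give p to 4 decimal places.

ωT = 3.0111·0.265 = 0.797941; cosh(ωT) = 1.335610, sinh(ωT) = 0.885355
x(T) = p + (x₀−p)·cosh(ωT) + (ẋ₀/ω)·sinh(ωT) ⇒ p·(1 − cosh) = x(T) − x₀·cosh − (ẋ₀/ω)·sinh
numerator   = 0.3164 − (0.2188)·1.335610 − (0.5241/3.0111)·0.885355 = -0.129933
denominator = 1 − 1.335610 = -0.335610
p = -0.129933 / -0.335610 = 0.3872

p = 0.3872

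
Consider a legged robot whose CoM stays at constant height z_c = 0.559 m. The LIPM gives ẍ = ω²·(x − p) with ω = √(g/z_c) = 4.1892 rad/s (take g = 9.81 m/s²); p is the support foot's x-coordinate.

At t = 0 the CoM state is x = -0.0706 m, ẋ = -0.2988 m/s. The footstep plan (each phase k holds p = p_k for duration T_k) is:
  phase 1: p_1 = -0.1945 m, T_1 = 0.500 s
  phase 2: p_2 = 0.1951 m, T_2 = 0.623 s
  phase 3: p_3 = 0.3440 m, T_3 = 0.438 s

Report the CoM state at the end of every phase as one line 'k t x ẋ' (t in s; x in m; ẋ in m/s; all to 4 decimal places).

phase 1: p=-0.1945, T=0.500, ωT=2.094600, cosh=4.122655, sinh=3.999536; start (x,ẋ)=(-0.070600, -0.298800) → end (x,ẋ)=(0.031025, 0.844077)
phase 2: p=0.1951, T=0.623, ωT=2.609872, cosh=6.835424, sinh=6.761880; start (x,ẋ)=(0.031025, 0.844077) → end (x,ẋ)=(0.436022, 1.121896)
phase 3: p=0.3440, T=0.438, ωT=1.834870, cosh=3.211976, sinh=3.052341; start (x,ẋ)=(0.436022, 1.121896) → end (x,ẋ)=(1.457009, 4.780173)

1 0.5000 0.0310 0.8441
2 1.1230 0.4360 1.1219
3 1.5610 1.4570 4.7802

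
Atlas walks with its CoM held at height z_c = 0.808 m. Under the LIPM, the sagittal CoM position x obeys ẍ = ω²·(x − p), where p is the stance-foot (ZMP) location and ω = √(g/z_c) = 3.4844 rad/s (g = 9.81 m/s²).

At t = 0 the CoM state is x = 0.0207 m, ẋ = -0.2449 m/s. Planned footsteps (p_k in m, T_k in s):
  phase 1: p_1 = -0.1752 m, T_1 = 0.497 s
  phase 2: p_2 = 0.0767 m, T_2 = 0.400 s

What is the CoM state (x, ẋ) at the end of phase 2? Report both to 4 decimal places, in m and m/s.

x = 0.9739, ẋ = 3.3034

phase 1: p=-0.1752, T=0.497, ωT=1.731747, cosh=2.913745, sinh=2.736770; start (x,ẋ)=(0.020700, -0.244900) → end (x,ẋ)=(0.203250, 1.154527)
phase 2: p=0.0767, T=0.400, ωT=1.393760, cosh=2.139057, sinh=1.890917; start (x,ẋ)=(0.203250, 1.154527) → end (x,ẋ)=(0.973936, 3.303398)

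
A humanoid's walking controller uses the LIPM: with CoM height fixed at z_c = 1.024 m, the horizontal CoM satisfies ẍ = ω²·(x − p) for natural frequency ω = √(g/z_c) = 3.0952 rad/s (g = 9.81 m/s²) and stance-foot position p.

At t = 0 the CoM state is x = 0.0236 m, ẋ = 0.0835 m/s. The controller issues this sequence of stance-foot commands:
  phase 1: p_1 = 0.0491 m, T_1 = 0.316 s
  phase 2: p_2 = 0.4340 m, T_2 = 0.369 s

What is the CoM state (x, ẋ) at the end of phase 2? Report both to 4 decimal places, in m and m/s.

x = -0.2274, ẋ = -1.6476

phase 1: p=0.0491, T=0.316, ωT=0.978083, cosh=1.517693, sinh=1.141661; start (x,ẋ)=(0.023600, 0.083500) → end (x,ẋ)=(0.041198, 0.036619)
phase 2: p=0.4340, T=0.369, ωT=1.142129, cosh=1.726285, sinh=1.407146; start (x,ẋ)=(0.041198, 0.036619) → end (x,ẋ)=(-0.227441, -1.647596)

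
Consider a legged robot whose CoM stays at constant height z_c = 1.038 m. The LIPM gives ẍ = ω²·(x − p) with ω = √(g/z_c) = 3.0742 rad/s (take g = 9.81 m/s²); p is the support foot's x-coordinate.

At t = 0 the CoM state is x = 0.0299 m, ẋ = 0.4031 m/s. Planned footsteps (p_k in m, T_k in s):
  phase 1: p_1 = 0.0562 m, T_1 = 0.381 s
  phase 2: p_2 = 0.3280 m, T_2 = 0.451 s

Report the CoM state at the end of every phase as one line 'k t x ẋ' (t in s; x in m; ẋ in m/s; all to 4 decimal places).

phase 1: p=0.0562, T=0.381, ωT=1.171270, cosh=1.768030, sinh=1.458057; start (x,ẋ)=(0.029900, 0.403100) → end (x,ẋ)=(0.200886, 0.594807)
phase 2: p=0.3280, T=0.451, ωT=1.386464, cosh=2.125318, sinh=1.875361; start (x,ẋ)=(0.200886, 0.594807) → end (x,ẋ)=(0.420695, 0.531315)

1 0.3810 0.2009 0.5948
2 0.8320 0.4207 0.5313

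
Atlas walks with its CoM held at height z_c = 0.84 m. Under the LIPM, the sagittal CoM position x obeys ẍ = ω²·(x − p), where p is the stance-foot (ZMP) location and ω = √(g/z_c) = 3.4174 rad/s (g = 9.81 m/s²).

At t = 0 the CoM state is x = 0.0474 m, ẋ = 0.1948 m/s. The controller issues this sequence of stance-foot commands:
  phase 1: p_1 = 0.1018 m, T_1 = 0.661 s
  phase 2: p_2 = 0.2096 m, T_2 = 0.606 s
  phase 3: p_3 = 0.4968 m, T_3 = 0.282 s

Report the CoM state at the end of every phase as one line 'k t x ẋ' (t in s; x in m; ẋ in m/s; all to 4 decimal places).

1 0.6610 0.1084 0.0625
2 1.2670 -0.1267 -1.0977
3 1.5490 -0.7991 -4.0344

phase 1: p=0.1018, T=0.661, ωT=2.258901, cosh=4.838516, sinh=4.734051; start (x,ẋ)=(0.047400, 0.194800) → end (x,ẋ)=(0.108437, 0.062452)
phase 2: p=0.2096, T=0.606, ωT=2.070944, cosh=4.029189, sinh=3.903122; start (x,ẋ)=(0.108437, 0.062452) → end (x,ẋ)=(-0.126677, -1.097736)
phase 3: p=0.4968, T=0.282, ωT=0.963707, cosh=1.501436, sinh=1.119960; start (x,ẋ)=(-0.126677, -1.097736) → end (x,ẋ)=(-0.799063, -4.034443)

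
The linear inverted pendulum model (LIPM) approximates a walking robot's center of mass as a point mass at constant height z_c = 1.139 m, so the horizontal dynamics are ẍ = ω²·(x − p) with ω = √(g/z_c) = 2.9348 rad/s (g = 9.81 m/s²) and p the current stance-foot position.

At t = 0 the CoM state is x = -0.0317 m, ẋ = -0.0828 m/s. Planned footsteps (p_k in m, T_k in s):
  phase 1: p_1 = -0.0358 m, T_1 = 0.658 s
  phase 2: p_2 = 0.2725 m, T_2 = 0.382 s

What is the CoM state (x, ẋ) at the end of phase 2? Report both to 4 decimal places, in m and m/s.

phase 1: p=-0.0358, T=0.658, ωT=1.931098, cosh=3.521035, sinh=3.376046; start (x,ẋ)=(-0.031700, -0.082800) → end (x,ẋ)=(-0.116613, -0.250919)
phase 2: p=0.2725, T=0.382, ωT=1.121094, cosh=1.697065, sinh=1.371142; start (x,ẋ)=(-0.116613, -0.250919) → end (x,ẋ)=(-0.505079, -1.991626)

x = -0.5051, ẋ = -1.9916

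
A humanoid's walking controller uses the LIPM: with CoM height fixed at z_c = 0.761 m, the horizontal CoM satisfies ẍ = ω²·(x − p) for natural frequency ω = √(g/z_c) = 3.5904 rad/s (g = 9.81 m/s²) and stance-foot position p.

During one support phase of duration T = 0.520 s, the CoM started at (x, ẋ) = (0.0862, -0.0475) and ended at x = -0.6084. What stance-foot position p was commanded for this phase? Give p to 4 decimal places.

p = 0.3686

ωT = 3.5904·0.520 = 1.867008; cosh(ωT) = 3.311749, sinh(ωT) = 3.157163
x(T) = p + (x₀−p)·cosh(ωT) + (ẋ₀/ω)·sinh(ωT) ⇒ p·(1 − cosh) = x(T) − x₀·cosh − (ẋ₀/ω)·sinh
numerator   = -0.6084 − (0.0862)·3.311749 − (-0.0475/3.5904)·3.157163 = -0.852104
denominator = 1 − 3.311749 = -2.311749
p = -0.852104 / -2.311749 = 0.3686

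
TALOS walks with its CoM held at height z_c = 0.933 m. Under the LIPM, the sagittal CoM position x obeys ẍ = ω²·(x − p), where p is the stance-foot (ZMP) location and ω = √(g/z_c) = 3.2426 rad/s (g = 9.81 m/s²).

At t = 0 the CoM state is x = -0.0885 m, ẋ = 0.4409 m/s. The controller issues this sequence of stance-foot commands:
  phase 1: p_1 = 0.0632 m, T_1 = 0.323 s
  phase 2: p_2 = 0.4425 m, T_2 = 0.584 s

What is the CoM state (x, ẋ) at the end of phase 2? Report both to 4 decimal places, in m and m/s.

x = -1.0025, ẋ = -4.4513

phase 1: p=0.0632, T=0.323, ωT=1.047360, cosh=1.600490, sinh=1.249627; start (x,ẋ)=(-0.088500, 0.440900) → end (x,ẋ)=(-0.009681, 0.090961)
phase 2: p=0.4425, T=0.584, ωT=1.893678, cosh=3.397140, sinh=3.246623; start (x,ẋ)=(-0.009681, 0.090961) → end (x,ẋ)=(-1.002548, -4.451327)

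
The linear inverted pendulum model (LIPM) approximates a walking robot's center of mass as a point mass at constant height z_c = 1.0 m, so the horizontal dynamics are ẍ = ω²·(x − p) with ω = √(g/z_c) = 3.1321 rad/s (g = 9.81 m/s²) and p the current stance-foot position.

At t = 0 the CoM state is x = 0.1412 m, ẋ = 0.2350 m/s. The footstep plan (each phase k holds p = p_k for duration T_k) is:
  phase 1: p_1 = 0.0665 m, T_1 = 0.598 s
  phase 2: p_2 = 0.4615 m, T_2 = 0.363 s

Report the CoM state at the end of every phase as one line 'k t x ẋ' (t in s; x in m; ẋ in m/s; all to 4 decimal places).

phase 1: p=0.0665, T=0.598, ωT=1.872996, cosh=3.330713, sinh=3.177050; start (x,ẋ)=(0.141200, 0.235000) → end (x,ẋ)=(0.553677, 1.526045)
phase 2: p=0.4615, T=0.363, ωT=1.136952, cosh=1.719024, sinh=1.398229; start (x,ẋ)=(0.553677, 1.526045) → end (x,ẋ)=(1.301210, 3.026988)

1 0.5980 0.5537 1.5260
2 0.9610 1.3012 3.0270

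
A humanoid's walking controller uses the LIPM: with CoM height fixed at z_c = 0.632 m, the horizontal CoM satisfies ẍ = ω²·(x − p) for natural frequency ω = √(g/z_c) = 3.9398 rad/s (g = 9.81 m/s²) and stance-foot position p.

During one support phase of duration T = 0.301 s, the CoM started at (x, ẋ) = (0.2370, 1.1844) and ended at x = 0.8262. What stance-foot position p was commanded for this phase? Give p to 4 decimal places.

ωT = 3.9398·0.301 = 1.185880; cosh(ωT) = 1.789521, sinh(ωT) = 1.484044
x(T) = p + (x₀−p)·cosh(ωT) + (ẋ₀/ω)·sinh(ωT) ⇒ p·(1 − cosh) = x(T) − x₀·cosh − (ẋ₀/ω)·sinh
numerator   = 0.8262 − (0.2370)·1.789521 − (1.1844/3.9398)·1.484044 = -0.044056
denominator = 1 − 1.789521 = -0.789521
p = -0.044056 / -0.789521 = 0.0558

p = 0.0558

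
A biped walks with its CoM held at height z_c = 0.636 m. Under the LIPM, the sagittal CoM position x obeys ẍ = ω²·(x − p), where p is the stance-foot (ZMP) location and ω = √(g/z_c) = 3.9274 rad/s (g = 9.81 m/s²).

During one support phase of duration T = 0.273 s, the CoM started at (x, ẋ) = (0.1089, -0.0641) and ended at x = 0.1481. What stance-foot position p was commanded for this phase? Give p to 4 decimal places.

p = 0.0136

ωT = 3.9274·0.273 = 1.072180; cosh(ωT) = 1.632002, sinh(ωT) = 1.289741
x(T) = p + (x₀−p)·cosh(ωT) + (ẋ₀/ω)·sinh(ωT) ⇒ p·(1 − cosh) = x(T) − x₀·cosh − (ẋ₀/ω)·sinh
numerator   = 0.1481 − (0.1089)·1.632002 − (-0.0641/3.9274)·1.289741 = -0.008575
denominator = 1 − 1.632002 = -0.632002
p = -0.008575 / -0.632002 = 0.0136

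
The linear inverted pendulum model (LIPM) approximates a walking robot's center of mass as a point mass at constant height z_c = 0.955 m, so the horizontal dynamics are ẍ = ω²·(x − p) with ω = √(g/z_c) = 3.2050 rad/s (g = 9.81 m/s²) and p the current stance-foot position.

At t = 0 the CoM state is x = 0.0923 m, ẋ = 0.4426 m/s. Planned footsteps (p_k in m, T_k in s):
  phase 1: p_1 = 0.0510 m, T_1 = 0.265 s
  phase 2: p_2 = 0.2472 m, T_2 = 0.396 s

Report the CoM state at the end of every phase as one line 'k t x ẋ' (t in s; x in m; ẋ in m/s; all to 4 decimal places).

phase 1: p=0.0510, T=0.265, ωT=0.849325, cosh=1.382886, sinh=0.955182; start (x,ẋ)=(0.092300, 0.442600) → end (x,ẋ)=(0.240021, 0.738499)
phase 2: p=0.2472, T=0.396, ωT=1.269180, cosh=1.919498, sinh=1.638436; start (x,ẋ)=(0.240021, 0.738499) → end (x,ẋ)=(0.610950, 1.379848)

1 0.2650 0.2400 0.7385
2 0.6610 0.6109 1.3798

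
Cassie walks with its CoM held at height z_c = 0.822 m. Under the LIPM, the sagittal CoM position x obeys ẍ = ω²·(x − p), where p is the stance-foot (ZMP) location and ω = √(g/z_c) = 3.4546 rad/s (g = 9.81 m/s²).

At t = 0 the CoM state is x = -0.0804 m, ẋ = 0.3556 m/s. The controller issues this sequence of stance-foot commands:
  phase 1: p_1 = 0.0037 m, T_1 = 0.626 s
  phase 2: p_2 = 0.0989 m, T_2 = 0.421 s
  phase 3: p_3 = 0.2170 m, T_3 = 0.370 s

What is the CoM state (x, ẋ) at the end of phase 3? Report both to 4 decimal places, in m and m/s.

x = 0.5116, ẋ = 1.1576

phase 1: p=0.0037, T=0.626, ωT=2.162580, cosh=4.404281, sinh=4.289253; start (x,ẋ)=(-0.080400, 0.355600) → end (x,ẋ)=(0.074815, 0.319998)
phase 2: p=0.0989, T=0.421, ωT=1.454387, cosh=2.257700, sinh=2.024156; start (x,ẋ)=(0.074815, 0.319998) → end (x,ẋ)=(0.232020, 0.554042)
phase 3: p=0.2170, T=0.370, ωT=1.278202, cosh=1.934358, sinh=1.655821; start (x,ẋ)=(0.232020, 0.554042) → end (x,ẋ)=(0.511612, 1.157634)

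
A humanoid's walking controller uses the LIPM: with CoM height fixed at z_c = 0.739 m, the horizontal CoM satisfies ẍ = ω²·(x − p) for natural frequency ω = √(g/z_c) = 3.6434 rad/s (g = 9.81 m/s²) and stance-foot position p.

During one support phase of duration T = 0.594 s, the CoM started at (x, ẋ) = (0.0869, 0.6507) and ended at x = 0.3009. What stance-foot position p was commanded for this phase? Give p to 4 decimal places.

p = 0.2491

ωT = 3.6434·0.594 = 2.164180; cosh(ωT) = 4.411150, sinh(ωT) = 4.296306
x(T) = p + (x₀−p)·cosh(ωT) + (ẋ₀/ω)·sinh(ωT) ⇒ p·(1 − cosh) = x(T) − x₀·cosh − (ẋ₀/ω)·sinh
numerator   = 0.3009 − (0.0869)·4.411150 − (0.6507/3.6434)·4.296306 = -0.849736
denominator = 1 − 4.411150 = -3.411150
p = -0.849736 / -3.411150 = 0.2491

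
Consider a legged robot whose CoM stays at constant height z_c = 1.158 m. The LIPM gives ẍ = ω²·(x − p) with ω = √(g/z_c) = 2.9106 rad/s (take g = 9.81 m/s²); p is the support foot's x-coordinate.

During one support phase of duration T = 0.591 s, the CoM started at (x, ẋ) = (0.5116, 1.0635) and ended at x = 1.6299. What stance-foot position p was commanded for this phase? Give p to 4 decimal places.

p = 0.4422

ωT = 2.9106·0.591 = 1.720165; cosh(ωT) = 2.882242, sinh(ωT) = 2.703206
x(T) = p + (x₀−p)·cosh(ωT) + (ẋ₀/ω)·sinh(ωT) ⇒ p·(1 − cosh) = x(T) − x₀·cosh − (ẋ₀/ω)·sinh
numerator   = 1.6299 − (0.5116)·2.882242 − (1.0635/2.9106)·2.703206 = -0.832376
denominator = 1 − 2.882242 = -1.882242
p = -0.832376 / -1.882242 = 0.4422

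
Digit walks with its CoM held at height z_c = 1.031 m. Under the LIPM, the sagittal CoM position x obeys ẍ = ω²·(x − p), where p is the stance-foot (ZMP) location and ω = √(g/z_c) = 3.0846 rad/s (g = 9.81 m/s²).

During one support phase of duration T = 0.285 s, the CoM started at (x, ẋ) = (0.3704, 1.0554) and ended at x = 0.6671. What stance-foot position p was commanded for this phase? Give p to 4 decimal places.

p = 0.4781

ωT = 3.0846·0.285 = 0.879111; cosh(ωT) = 1.411955, sinh(ωT) = 0.996803
x(T) = p + (x₀−p)·cosh(ωT) + (ẋ₀/ω)·sinh(ωT) ⇒ p·(1 − cosh) = x(T) − x₀·cosh − (ẋ₀/ω)·sinh
numerator   = 0.6671 − (0.3704)·1.411955 − (1.0554/3.0846)·0.996803 = -0.196945
denominator = 1 − 1.411955 = -0.411955
p = -0.196945 / -0.411955 = 0.4781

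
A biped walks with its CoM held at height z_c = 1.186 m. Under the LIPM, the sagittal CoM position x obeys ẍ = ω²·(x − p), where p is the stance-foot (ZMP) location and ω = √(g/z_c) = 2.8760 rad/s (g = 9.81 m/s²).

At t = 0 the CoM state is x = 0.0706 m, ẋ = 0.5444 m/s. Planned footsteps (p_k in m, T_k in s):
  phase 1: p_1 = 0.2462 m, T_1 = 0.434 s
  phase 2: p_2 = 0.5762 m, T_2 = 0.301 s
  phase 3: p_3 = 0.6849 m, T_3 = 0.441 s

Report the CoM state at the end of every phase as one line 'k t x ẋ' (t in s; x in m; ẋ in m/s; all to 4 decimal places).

phase 1: p=0.2462, T=0.434, ωT=1.248184, cosh=1.885518, sinh=1.598492; start (x,ẋ)=(0.070600, 0.544400) → end (x,ẋ)=(0.217683, 0.219196)
phase 2: p=0.5762, T=0.301, ωT=0.865676, cosh=1.398690, sinh=0.977923; start (x,ẋ)=(0.217683, 0.219196) → end (x,ẋ)=(0.149279, -0.701744)
phase 3: p=0.6849, T=0.441, ωT=1.268316, cosh=1.918083, sinh=1.636778; start (x,ẋ)=(0.149279, -0.701744) → end (x,ẋ)=(-0.741840, -3.867373)

1 0.4340 0.2177 0.2192
2 0.7350 0.1493 -0.7017
3 1.1760 -0.7418 -3.8674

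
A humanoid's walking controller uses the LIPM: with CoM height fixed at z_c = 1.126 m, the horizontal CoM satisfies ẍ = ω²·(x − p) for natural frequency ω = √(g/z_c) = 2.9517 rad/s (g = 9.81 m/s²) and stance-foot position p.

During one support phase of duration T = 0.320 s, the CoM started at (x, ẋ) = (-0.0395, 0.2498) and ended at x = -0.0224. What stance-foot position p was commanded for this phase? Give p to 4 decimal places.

p = 0.1172

ωT = 2.9517·0.320 = 0.944544; cosh(ωT) = 1.480249, sinh(ωT) = 1.091392
x(T) = p + (x₀−p)·cosh(ωT) + (ẋ₀/ω)·sinh(ωT) ⇒ p·(1 − cosh) = x(T) − x₀·cosh − (ẋ₀/ω)·sinh
numerator   = -0.0224 − (-0.0395)·1.480249 − (0.2498/2.9517)·1.091392 = -0.056294
denominator = 1 − 1.480249 = -0.480249
p = -0.056294 / -0.480249 = 0.1172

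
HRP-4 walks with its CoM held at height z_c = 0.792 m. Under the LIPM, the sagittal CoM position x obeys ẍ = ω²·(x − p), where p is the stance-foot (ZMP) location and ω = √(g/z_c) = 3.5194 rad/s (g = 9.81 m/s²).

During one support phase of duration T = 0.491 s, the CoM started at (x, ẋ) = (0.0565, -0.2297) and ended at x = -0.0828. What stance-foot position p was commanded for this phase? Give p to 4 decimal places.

p = 0.0362

ωT = 3.5194·0.491 = 1.728025; cosh(ωT) = 2.903581, sinh(ωT) = 2.725946
x(T) = p + (x₀−p)·cosh(ωT) + (ẋ₀/ω)·sinh(ωT) ⇒ p·(1 − cosh) = x(T) − x₀·cosh − (ẋ₀/ω)·sinh
numerator   = -0.0828 − (0.0565)·2.903581 − (-0.2297/3.5194)·2.725946 = -0.068939
denominator = 1 − 2.903581 = -1.903581
p = -0.068939 / -1.903581 = 0.0362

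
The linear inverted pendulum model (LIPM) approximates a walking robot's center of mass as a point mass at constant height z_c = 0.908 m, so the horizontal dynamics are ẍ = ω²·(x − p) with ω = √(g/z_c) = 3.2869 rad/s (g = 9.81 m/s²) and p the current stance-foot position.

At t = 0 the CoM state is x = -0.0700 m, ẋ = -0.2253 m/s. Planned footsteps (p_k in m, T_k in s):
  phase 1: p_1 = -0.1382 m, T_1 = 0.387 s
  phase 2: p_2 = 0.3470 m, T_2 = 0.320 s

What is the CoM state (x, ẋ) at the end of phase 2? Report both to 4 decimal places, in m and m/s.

phase 1: p=-0.1382, T=0.387, ωT=1.272030, cosh=1.924176, sinh=1.643914; start (x,ẋ)=(-0.070000, -0.225300) → end (x,ẋ)=(-0.119653, -0.065006)
phase 2: p=0.3470, T=0.320, ωT=1.051808, cosh=1.606064, sinh=1.256758; start (x,ẋ)=(-0.119653, -0.065006) → end (x,ẋ)=(-0.427330, -2.032073)

x = -0.4273, ẋ = -2.0321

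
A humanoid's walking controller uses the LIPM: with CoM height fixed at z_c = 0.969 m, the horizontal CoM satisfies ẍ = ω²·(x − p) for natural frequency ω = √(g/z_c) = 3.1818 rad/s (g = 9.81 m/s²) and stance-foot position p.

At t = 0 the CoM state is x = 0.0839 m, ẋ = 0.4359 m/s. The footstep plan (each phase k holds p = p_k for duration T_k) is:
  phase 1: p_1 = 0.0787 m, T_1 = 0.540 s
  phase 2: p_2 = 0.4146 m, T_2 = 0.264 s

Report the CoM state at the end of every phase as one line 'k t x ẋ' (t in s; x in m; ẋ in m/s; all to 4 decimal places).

1 0.5400 0.4632 1.2987
2 0.8040 0.8660 1.9301

phase 1: p=0.0787, T=0.540, ωT=1.718172, cosh=2.876862, sinh=2.697468; start (x,ẋ)=(0.083900, 0.435900) → end (x,ẋ)=(0.463207, 1.298655)
phase 2: p=0.4146, T=0.264, ωT=0.839995, cosh=1.374034, sinh=0.942322; start (x,ẋ)=(0.463207, 1.298655) → end (x,ẋ)=(0.865997, 1.930134)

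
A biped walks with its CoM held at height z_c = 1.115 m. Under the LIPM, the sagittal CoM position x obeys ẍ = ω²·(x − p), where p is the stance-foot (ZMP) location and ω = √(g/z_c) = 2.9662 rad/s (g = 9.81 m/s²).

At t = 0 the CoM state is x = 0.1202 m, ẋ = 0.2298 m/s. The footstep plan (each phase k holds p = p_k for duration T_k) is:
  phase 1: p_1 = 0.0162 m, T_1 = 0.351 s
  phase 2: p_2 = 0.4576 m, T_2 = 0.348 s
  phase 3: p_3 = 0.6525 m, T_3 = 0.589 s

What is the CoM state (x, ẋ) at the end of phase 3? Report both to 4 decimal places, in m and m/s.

phase 1: p=0.0162, T=0.351, ωT=1.041136, cosh=1.592743, sinh=1.239690; start (x,ẋ)=(0.120200, 0.229800) → end (x,ẋ)=(0.277888, 0.748438)
phase 2: p=0.4576, T=0.348, ωT=1.032238, cosh=1.581775, sinh=1.225566; start (x,ẋ)=(0.277888, 0.748438) → end (x,ẋ)=(0.482573, 0.530557)
phase 3: p=0.6525, T=0.589, ωT=1.747092, cosh=2.956086, sinh=2.781806; start (x,ẋ)=(0.482573, 0.530557) → end (x,ẋ)=(0.647756, 0.166236)

x = 0.6478, ẋ = 0.1662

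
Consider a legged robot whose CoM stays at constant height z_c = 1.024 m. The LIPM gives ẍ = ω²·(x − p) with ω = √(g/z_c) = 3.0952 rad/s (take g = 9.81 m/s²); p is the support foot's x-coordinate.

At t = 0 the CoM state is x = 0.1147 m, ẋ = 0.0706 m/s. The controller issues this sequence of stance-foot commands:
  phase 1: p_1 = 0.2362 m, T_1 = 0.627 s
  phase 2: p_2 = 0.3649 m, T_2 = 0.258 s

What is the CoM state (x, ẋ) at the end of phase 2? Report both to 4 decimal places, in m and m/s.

x = -0.5754, ẋ = -2.7022

phase 1: p=0.2362, T=0.627, ωT=1.940690, cosh=3.553581, sinh=3.409976; start (x,ẋ)=(0.114700, 0.070600) → end (x,ẋ)=(-0.117780, -1.031496)
phase 2: p=0.3649, T=0.258, ωT=0.798562, cosh=1.336159, sinh=0.886183; start (x,ẋ)=(-0.117780, -1.031496) → end (x,ẋ)=(-0.575364, -2.702193)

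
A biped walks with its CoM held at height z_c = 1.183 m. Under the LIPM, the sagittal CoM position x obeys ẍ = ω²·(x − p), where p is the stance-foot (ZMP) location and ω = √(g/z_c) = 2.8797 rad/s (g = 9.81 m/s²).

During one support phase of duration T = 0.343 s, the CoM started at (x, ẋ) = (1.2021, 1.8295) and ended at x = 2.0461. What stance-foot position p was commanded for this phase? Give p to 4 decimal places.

ωT = 2.8797·0.343 = 0.987737; cosh(ωT) = 1.528785, sinh(ωT) = 1.156366
x(T) = p + (x₀−p)·cosh(ωT) + (ẋ₀/ω)·sinh(ωT) ⇒ p·(1 − cosh) = x(T) − x₀·cosh − (ẋ₀/ω)·sinh
numerator   = 2.0461 − (1.2021)·1.528785 − (1.8295/2.8797)·1.156366 = -0.526303
denominator = 1 − 1.528785 = -0.528785
p = -0.526303 / -0.528785 = 0.9953

p = 0.9953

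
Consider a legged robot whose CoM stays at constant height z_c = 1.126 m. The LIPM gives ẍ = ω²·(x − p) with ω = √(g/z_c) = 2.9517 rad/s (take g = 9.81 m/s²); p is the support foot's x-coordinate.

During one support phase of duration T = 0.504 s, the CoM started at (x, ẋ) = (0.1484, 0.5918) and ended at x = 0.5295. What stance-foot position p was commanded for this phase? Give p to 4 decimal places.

ωT = 2.9517·0.504 = 1.487657; cosh(ωT) = 2.326306, sinh(ωT) = 2.100405
x(T) = p + (x₀−p)·cosh(ωT) + (ẋ₀/ω)·sinh(ωT) ⇒ p·(1 − cosh) = x(T) − x₀·cosh − (ẋ₀/ω)·sinh
numerator   = 0.5295 − (0.1484)·2.326306 − (0.5918/2.9517)·2.100405 = -0.236844
denominator = 1 − 2.326306 = -1.326306
p = -0.236844 / -1.326306 = 0.1786

p = 0.1786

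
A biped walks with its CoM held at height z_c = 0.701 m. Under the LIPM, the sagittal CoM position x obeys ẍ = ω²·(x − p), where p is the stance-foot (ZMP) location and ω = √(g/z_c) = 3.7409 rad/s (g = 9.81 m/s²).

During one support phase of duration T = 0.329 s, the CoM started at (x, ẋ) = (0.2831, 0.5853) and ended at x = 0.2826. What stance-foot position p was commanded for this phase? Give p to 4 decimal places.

p = 0.5692

ωT = 3.7409·0.329 = 1.230756; cosh(ωT) = 1.857944, sinh(ωT) = 1.565873
x(T) = p + (x₀−p)·cosh(ωT) + (ẋ₀/ω)·sinh(ωT) ⇒ p·(1 − cosh) = x(T) − x₀·cosh − (ẋ₀/ω)·sinh
numerator   = 0.2826 − (0.2831)·1.857944 − (0.5853/3.7409)·1.565873 = -0.488380
denominator = 1 − 1.857944 = -0.857944
p = -0.488380 / -0.857944 = 0.5692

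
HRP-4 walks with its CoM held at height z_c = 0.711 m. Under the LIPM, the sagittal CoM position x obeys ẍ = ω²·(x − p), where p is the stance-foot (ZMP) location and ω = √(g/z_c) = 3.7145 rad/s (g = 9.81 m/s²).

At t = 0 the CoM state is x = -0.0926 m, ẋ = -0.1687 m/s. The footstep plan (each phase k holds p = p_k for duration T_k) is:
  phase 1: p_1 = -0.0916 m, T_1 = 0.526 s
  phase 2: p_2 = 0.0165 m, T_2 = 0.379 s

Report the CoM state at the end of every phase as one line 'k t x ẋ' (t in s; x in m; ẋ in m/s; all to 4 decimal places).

1 0.5260 -0.2522 -0.6199
2 0.9050 -0.8861 -3.2601

phase 1: p=-0.0916, T=0.526, ωT=1.953827, cosh=3.598684, sinh=3.456954; start (x,ẋ)=(-0.092600, -0.168700) → end (x,ẋ)=(-0.252202, -0.619939)
phase 2: p=0.0165, T=0.379, ωT=1.407795, cosh=2.165809, sinh=1.921127; start (x,ẋ)=(-0.252202, -0.619939) → end (x,ẋ)=(-0.886087, -3.260132)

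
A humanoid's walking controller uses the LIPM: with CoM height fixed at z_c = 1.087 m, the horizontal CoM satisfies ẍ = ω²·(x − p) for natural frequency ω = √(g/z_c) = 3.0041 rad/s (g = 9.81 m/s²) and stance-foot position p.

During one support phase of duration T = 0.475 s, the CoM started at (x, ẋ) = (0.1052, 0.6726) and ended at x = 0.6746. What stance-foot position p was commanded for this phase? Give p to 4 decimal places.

p = -0.0028

ωT = 3.0041·0.475 = 1.426948; cosh(ωT) = 2.203002, sinh(ωT) = 1.962961
x(T) = p + (x₀−p)·cosh(ωT) + (ẋ₀/ω)·sinh(ωT) ⇒ p·(1 − cosh) = x(T) − x₀·cosh − (ẋ₀/ω)·sinh
numerator   = 0.6746 − (0.1052)·2.203002 − (0.6726/3.0041)·1.962961 = 0.003349
denominator = 1 − 2.203002 = -1.203002
p = 0.003349 / -1.203002 = -0.0028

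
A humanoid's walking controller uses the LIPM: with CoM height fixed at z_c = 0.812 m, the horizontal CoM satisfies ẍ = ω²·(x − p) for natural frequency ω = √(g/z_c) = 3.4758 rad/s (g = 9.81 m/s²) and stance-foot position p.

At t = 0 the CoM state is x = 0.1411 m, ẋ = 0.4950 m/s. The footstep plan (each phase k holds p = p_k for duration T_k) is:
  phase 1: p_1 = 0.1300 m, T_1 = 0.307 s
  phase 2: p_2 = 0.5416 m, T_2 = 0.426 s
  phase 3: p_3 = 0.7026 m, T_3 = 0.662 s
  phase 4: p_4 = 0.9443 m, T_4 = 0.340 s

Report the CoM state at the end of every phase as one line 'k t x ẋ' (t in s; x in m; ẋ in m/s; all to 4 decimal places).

1 0.3070 0.3305 0.8540
2 0.7330 0.5658 0.4452
3 1.3950 0.6458 -0.1052
4 1.7350 0.3672 -1.7198

phase 1: p=0.1300, T=0.307, ωT=1.067071, cosh=1.625433, sinh=1.281418; start (x,ẋ)=(0.141100, 0.495000) → end (x,ẋ)=(0.330533, 0.854028)
phase 2: p=0.5416, T=0.426, ωT=1.480691, cosh=2.311731, sinh=2.084250; start (x,ẋ)=(0.330533, 0.854028) → end (x,ẋ)=(0.565785, 0.445224)
phase 3: p=0.7026, T=0.662, ωT=2.300980, cosh=5.042059, sinh=4.941899; start (x,ẋ)=(0.565785, 0.445224) → end (x,ẋ)=(0.645793, -0.105225)
phase 4: p=0.9443, T=0.340, ωT=1.181772, cosh=1.783440, sinh=1.476706; start (x,ẋ)=(0.645793, -0.105225) → end (x,ẋ)=(0.367226, -1.719817)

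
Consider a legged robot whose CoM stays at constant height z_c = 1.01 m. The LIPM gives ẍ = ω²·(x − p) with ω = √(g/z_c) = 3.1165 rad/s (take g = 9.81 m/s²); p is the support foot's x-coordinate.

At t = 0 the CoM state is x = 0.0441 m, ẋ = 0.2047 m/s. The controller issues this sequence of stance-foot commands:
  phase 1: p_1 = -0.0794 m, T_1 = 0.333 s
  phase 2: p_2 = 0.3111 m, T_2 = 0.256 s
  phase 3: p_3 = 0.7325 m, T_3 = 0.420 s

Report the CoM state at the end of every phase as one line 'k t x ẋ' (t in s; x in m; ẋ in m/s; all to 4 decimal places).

phase 1: p=-0.0794, T=0.333, ωT=1.037794, cosh=1.588610, sinh=1.234374; start (x,ẋ)=(0.044100, 0.204700) → end (x,ẋ)=(0.197870, 0.800284)
phase 2: p=0.3111, T=0.256, ωT=0.797824, cosh=1.335506, sinh=0.885198; start (x,ẋ)=(0.197870, 0.800284) → end (x,ẋ)=(0.387190, 0.756415)
phase 3: p=0.7325, T=0.420, ωT=1.308930, cosh=1.986160, sinh=1.716051; start (x,ẋ)=(0.387190, 0.756415) → end (x,ẋ)=(0.463168, -0.344380)

1 0.3330 0.1979 0.8003
2 0.5890 0.3872 0.7564
3 1.0090 0.4632 -0.3444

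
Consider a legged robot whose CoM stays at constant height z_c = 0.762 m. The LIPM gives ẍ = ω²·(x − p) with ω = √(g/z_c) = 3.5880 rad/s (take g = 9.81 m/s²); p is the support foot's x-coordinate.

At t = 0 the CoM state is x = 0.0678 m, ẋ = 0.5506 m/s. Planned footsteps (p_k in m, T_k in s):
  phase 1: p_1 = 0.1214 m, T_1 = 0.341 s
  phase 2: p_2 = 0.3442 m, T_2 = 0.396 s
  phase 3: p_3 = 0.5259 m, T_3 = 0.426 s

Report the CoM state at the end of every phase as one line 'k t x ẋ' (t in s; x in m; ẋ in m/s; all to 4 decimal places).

1 0.3410 0.2607 0.7182
2 0.7370 0.5514 0.9892
3 1.1630 1.1932 2.5888

phase 1: p=0.1214, T=0.341, ωT=1.223508, cosh=1.846644, sinh=1.552447; start (x,ẋ)=(0.067800, 0.550600) → end (x,ẋ)=(0.260652, 0.718200)
phase 2: p=0.3442, T=0.396, ωT=1.420848, cosh=2.191070, sinh=1.949561; start (x,ẋ)=(0.260652, 0.718200) → end (x,ẋ)=(0.551379, 0.989208)
phase 3: p=0.5259, T=0.426, ωT=1.528488, cosh=2.414031, sinh=2.197168; start (x,ẋ)=(0.551379, 0.989208) → end (x,ẋ)=(1.193165, 2.588843)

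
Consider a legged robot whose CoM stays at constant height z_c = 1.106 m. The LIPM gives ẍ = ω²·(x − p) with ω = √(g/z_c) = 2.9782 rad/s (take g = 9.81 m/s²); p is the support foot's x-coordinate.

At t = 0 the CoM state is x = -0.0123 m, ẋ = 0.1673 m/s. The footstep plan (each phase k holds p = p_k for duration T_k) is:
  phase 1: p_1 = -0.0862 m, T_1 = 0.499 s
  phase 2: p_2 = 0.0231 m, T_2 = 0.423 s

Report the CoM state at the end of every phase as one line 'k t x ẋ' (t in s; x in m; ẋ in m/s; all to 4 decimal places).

phase 1: p=-0.0862, T=0.499, ωT=1.486122, cosh=2.323085, sinh=2.096836; start (x,ẋ)=(-0.012300, 0.167300) → end (x,ẋ)=(0.203265, 0.850143)
phase 2: p=0.0231, T=0.423, ωT=1.259779, cosh=1.904179, sinh=1.620462; start (x,ẋ)=(0.203265, 0.850143) → end (x,ẋ)=(0.828737, 2.488313)

1 0.4990 0.2033 0.8501
2 0.9220 0.8287 2.4883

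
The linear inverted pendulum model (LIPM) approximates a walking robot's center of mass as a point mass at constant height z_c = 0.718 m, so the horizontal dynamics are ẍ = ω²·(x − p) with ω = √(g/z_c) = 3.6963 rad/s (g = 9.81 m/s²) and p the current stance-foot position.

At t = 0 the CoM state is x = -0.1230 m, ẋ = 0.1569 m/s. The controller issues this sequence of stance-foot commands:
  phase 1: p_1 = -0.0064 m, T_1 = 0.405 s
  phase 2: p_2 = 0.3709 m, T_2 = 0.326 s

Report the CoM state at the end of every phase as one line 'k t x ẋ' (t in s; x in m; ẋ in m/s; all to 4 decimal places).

1 0.4050 -0.1899 -0.5466
2 0.7310 -0.8732 -4.1413

phase 1: p=-0.0064, T=0.405, ωT=1.497002, cosh=2.346036, sinh=2.122235; start (x,ẋ)=(-0.123000, 0.156900) → end (x,ẋ)=(-0.189863, -0.546566)
phase 2: p=0.3709, T=0.326, ωT=1.204994, cosh=1.818216, sinh=1.518522; start (x,ẋ)=(-0.189863, -0.546566) → end (x,ẋ)=(-0.873231, -4.141292)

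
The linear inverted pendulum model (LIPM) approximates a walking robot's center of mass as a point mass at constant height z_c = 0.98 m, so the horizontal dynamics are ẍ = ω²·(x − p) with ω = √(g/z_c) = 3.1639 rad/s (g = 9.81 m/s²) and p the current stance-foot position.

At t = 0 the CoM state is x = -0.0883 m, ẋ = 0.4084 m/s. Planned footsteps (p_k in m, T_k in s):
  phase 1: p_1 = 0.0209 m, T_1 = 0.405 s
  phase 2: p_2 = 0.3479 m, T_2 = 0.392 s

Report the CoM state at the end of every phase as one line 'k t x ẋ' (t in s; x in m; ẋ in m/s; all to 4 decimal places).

1 0.4050 0.0236 0.2179
2 0.7970 -0.1504 -1.2166

phase 1: p=0.0209, T=0.405, ωT=1.281380, cosh=1.939629, sinh=1.661975; start (x,ẋ)=(-0.088300, 0.408400) → end (x,ẋ)=(0.023622, 0.217936)
phase 2: p=0.3479, T=0.392, ωT=1.240249, cosh=1.872893, sinh=1.583581; start (x,ẋ)=(0.023622, 0.217936) → end (x,ẋ)=(-0.150357, -1.216556)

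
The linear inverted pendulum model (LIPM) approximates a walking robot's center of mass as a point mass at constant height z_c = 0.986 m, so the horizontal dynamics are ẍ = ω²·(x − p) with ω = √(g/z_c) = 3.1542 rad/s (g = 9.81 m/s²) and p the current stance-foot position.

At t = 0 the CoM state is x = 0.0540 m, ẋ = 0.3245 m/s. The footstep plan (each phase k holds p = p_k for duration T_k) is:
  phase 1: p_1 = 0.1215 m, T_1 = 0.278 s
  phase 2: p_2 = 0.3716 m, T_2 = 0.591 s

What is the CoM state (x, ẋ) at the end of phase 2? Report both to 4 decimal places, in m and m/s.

phase 1: p=0.1215, T=0.278, ωT=0.876868, cosh=1.409722, sinh=0.993638; start (x,ẋ)=(0.054000, 0.324500) → end (x,ẋ)=(0.128568, 0.245901)
phase 2: p=0.3716, T=0.591, ωT=1.864132, cosh=3.302683, sinh=3.147653; start (x,ẋ)=(0.128568, 0.245901) → end (x,ẋ)=(-0.185668, -1.600769)

x = -0.1857, ẋ = -1.6008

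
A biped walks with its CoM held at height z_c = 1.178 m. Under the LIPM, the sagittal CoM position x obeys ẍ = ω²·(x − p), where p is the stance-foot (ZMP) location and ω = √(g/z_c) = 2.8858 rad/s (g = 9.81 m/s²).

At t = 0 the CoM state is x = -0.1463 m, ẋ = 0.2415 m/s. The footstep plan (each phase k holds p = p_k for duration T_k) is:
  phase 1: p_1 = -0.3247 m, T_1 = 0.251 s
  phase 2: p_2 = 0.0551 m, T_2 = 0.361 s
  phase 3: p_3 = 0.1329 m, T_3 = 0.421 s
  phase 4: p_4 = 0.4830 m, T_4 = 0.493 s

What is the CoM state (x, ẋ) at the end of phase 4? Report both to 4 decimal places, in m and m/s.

x = 2.3530, ẋ = 5.6803

phase 1: p=-0.3247, T=0.251, ωT=0.724336, cosh=1.274003, sinh=0.789357; start (x,ẋ)=(-0.146300, 0.241500) → end (x,ẋ)=(-0.031360, 0.714054)
phase 2: p=0.0551, T=0.361, ωT=1.041774, cosh=1.593534, sinh=1.240706; start (x,ẋ)=(-0.031360, 0.714054) → end (x,ẋ)=(0.224320, 0.828305)
phase 3: p=0.1329, T=0.421, ωT=1.214922, cosh=1.833382, sinh=1.536649; start (x,ẋ)=(0.224320, 0.828305) → end (x,ẋ)=(0.741568, 1.923997)
phase 4: p=0.4830, T=0.493, ωT=1.422699, cosh=2.194683, sinh=1.953620; start (x,ẋ)=(0.741568, 1.923997) → end (x,ẋ)=(2.352977, 5.680308)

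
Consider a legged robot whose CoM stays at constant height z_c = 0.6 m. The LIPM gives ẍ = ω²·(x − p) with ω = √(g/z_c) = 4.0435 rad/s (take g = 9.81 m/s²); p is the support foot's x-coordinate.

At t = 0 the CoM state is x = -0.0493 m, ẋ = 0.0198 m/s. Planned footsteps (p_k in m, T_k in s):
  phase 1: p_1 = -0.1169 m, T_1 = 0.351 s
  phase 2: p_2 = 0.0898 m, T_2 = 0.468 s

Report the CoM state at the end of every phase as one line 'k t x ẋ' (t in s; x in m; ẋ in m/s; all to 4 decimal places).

phase 1: p=-0.1169, T=0.351, ωT=1.419268, cosh=2.187993, sinh=1.946102; start (x,ẋ)=(-0.049300, 0.019800) → end (x,ẋ)=(0.040538, 0.575271)
phase 2: p=0.0898, T=0.468, ωT=1.892358, cosh=3.392856, sinh=3.242140; start (x,ẋ)=(0.040538, 0.575271) → end (x,ẋ)=(0.383922, 1.306006)

1 0.3510 0.0405 0.5753
2 0.8190 0.3839 1.3060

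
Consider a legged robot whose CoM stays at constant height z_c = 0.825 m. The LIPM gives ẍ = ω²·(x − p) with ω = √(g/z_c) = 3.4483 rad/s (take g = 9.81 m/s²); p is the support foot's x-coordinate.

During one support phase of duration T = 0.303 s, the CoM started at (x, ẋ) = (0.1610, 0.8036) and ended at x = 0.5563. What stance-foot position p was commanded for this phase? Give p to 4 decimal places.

p = -0.0148

ωT = 3.4483·0.303 = 1.044835; cosh(ωT) = 1.597340, sinh(ωT) = 1.245590
x(T) = p + (x₀−p)·cosh(ωT) + (ẋ₀/ω)·sinh(ωT) ⇒ p·(1 − cosh) = x(T) − x₀·cosh − (ẋ₀/ω)·sinh
numerator   = 0.5563 − (0.1610)·1.597340 − (0.8036/3.4483)·1.245590 = 0.008853
denominator = 1 − 1.597340 = -0.597340
p = 0.008853 / -0.597340 = -0.0148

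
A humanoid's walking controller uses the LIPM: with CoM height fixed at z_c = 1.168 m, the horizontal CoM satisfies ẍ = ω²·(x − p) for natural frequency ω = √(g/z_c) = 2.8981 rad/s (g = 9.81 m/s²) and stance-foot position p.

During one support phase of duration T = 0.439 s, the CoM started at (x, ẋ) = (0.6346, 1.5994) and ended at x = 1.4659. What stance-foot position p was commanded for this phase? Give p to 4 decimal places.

ωT = 2.8981·0.439 = 1.272266; cosh(ωT) = 1.924563, sinh(ωT) = 1.644367
x(T) = p + (x₀−p)·cosh(ωT) + (ẋ₀/ω)·sinh(ωT) ⇒ p·(1 − cosh) = x(T) − x₀·cosh − (ẋ₀/ω)·sinh
numerator   = 1.4659 − (0.6346)·1.924563 − (1.5994/2.8981)·1.644367 = -0.662919
denominator = 1 − 1.924563 = -0.924563
p = -0.662919 / -0.924563 = 0.7170

p = 0.7170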